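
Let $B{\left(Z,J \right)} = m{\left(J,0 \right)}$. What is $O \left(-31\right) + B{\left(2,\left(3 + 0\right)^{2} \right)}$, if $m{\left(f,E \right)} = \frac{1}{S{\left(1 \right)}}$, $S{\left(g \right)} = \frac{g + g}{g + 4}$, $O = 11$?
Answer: $- \frac{677}{2} \approx -338.5$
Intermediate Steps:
$S{\left(g \right)} = \frac{2 g}{4 + g}$
$m{\left(f,E \right)} = \frac{5}{2}$ ($m{\left(f,E \right)} = \frac{1}{2 \cdot 1 \frac{1}{4 + 1}} = \frac{1}{2 \cdot 1 \cdot \frac{1}{5}} = \frac{1}{\frac{2}{5}} = \frac{5}{2}$)
$B{\left(Z,J \right)} = \frac{5}{2}$
$O \left(-31\right) + B{\left(2,\left(3 + 0\right)^{2} \right)} = 11 \left(-31\right) + \frac{5}{2} = -341 + \frac{5}{2} = - \frac{677}{2}$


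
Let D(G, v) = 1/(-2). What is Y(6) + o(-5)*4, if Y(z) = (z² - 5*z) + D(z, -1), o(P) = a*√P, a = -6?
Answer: 11/2 - 24*I*√5 ≈ 5.5 - 53.666*I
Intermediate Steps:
D(G, v) = -½
o(P) = -6*√P
Y(z) = -½ + z² - 5*z (Y(z) = (z² - 5*z) - ½ = -½ + z² - 5*z)
Y(6) + o(-5)*4 = (-½ + 6² - 5*6) - 6*I*√5*4 = (-½ + 36 - 30) - 6*I*√5*4 = 11/2 - 6*I*√5*4 = 11/2 - 24*I*√5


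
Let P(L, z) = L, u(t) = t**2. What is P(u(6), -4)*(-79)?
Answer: -2844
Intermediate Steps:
P(u(6), -4)*(-79) = 6**2*(-79) = 36*(-79) = -2844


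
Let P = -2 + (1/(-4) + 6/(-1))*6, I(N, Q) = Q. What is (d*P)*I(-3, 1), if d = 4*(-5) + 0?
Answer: 790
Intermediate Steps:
d = -20 (d = -20 + 0 = -20)
P = -79/2 (P = -2 + (1*(-¼) + 6*(-1))*6 = -2 + (-¼ - 6)*6 = -2 - 25/4*6 = -2 - 75/2 = -79/2 ≈ -39.500)
(d*P)*I(-3, 1) = -20*(-79/2)*1 = 790*1 = 790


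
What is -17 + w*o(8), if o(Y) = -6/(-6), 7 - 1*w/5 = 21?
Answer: -87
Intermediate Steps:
w = -70 (w = 35 - 5*21 = 35 - 105 = -70)
o(Y) = 1 (o(Y) = -6*(-⅙) = 1)
-17 + w*o(8) = -17 - 70*1 = -17 - 70 = -87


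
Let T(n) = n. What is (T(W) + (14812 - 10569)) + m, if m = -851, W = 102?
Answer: 3494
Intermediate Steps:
(T(W) + (14812 - 10569)) + m = (102 + (14812 - 10569)) - 851 = (102 + 4243) - 851 = 4345 - 851 = 3494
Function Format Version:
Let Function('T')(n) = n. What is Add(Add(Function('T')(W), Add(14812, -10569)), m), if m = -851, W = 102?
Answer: 3494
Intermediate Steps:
Add(Add(Function('T')(W), Add(14812, -10569)), m) = Add(Add(102, Add(14812, -10569)), -851) = Add(Add(102, 4243), -851) = Add(4345, -851) = 3494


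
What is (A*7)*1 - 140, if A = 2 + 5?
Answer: -91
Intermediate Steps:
A = 7
(A*7)*1 - 140 = (7*7)*1 - 140 = 49*1 - 140 = 49 - 140 = -91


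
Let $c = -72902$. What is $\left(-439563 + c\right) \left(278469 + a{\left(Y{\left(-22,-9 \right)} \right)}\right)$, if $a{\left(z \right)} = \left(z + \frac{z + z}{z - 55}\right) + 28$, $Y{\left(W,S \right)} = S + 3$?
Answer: $- \frac{8705736458795}{61} \approx -1.4272 \cdot 10^{11}$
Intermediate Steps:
$Y{\left(W,S \right)} = 3 + S$
$a{\left(z \right)} = 28 + z + \frac{2 z}{-55 + z}$ ($a{\left(z \right)} = \left(z + \frac{2 z}{-55 + z}\right) + 28 = 28 + z + \frac{2 z}{-55 + z}$)
$\left(-439563 + c\right) \left(278469 + a{\left(Y{\left(-22,-9 \right)} \right)}\right) = \left(-439563 - 72902\right) \left(278469 + \frac{-1540 + \left(3 - 9\right)^{2} - 25 \left(3 - 9\right)}{-55 + \left(3 - 9\right)}\right) = - 512465 \left(278469 + \frac{-1540 + \left(-6\right)^{2} - -150}{-55 - 6}\right) = - 512465 \left(278469 + \frac{-1540 + 36 + 150}{-61}\right) = - 512465 \left(278469 - - \frac{1354}{61}\right) = - 512465 \left(278469 + \frac{1354}{61}\right) = \left(-512465\right) \frac{16987963}{61} = - \frac{8705736458795}{61}$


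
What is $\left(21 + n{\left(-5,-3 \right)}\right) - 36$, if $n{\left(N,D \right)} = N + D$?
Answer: $-23$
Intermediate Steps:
$n{\left(N,D \right)} = D + N$
$\left(21 + n{\left(-5,-3 \right)}\right) - 36 = \left(21 - 8\right) - 36 = 13 - 36 = -23$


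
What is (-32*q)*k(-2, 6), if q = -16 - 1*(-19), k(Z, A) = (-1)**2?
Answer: -96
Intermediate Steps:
k(Z, A) = 1
q = 3 (q = -16 + 19 = 3)
(-32*q)*k(-2, 6) = -32*3*1 = -96*1 = -96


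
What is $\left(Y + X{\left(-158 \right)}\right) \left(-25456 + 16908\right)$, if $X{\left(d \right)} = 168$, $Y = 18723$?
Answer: $-161480268$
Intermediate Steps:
$\left(Y + X{\left(-158 \right)}\right) \left(-25456 + 16908\right) = \left(18723 + 168\right) \left(-25456 + 16908\right) = 18891 \left(-8548\right) = -161480268$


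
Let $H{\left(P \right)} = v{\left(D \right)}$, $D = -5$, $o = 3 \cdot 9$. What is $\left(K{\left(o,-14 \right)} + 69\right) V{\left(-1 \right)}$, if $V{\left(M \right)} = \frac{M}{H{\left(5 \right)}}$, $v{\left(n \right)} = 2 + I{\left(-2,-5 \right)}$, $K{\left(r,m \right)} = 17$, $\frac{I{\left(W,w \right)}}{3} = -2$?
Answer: $\frac{43}{2} \approx 21.5$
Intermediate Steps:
$I{\left(W,w \right)} = -6$ ($I{\left(W,w \right)} = 3 \left(-2\right) = -6$)
$o = 27$
$v{\left(n \right)} = -4$ ($v{\left(n \right)} = 2 - 6 = -4$)
$H{\left(P \right)} = -4$
$V{\left(M \right)} = - \frac{M}{4}$ ($V{\left(M \right)} = \frac{M}{-4} = M \left(- \frac{1}{4}\right) = - \frac{M}{4}$)
$\left(K{\left(o,-14 \right)} + 69\right) V{\left(-1 \right)} = \left(17 + 69\right) \left(\left(- \frac{1}{4}\right) \left(-1\right)\right) = 86 \cdot \frac{1}{4} = \frac{43}{2}$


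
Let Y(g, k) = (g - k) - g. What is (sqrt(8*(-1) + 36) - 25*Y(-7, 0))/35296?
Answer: sqrt(7)/17648 ≈ 0.00014992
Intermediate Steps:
Y(g, k) = -k
(sqrt(8*(-1) + 36) - 25*Y(-7, 0))/35296 = (sqrt(8*(-1) + 36) - (-25)*0)/35296 = (sqrt(-8 + 36) - 25*0)*(1/35296) = (sqrt(28) + 0)*(1/35296) = (2*sqrt(7) + 0)*(1/35296) = (2*sqrt(7))*(1/35296) = sqrt(7)/17648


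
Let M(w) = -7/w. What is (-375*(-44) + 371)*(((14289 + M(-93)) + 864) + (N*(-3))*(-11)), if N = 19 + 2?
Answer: 24862539635/93 ≈ 2.6734e+8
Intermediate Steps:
N = 21
(-375*(-44) + 371)*(((14289 + M(-93)) + 864) + (N*(-3))*(-11)) = (-375*(-44) + 371)*(((14289 - 7/(-93)) + 864) + (21*(-3))*(-11)) = (16500 + 371)*(((14289 - 7*(-1/93)) + 864) - 63*(-11)) = 16871*(((14289 + 7/93) + 864) + 693) = 16871*((1328884/93 + 864) + 693) = 16871*(1409236/93 + 693) = 16871*(1473685/93) = 24862539635/93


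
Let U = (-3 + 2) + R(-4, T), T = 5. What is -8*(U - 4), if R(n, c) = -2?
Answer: 56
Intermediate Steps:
U = -3 (U = (-3 + 2) - 2 = -1 - 2 = -3)
-8*(U - 4) = -8*(-3 - 4) = -8*(-7) = 56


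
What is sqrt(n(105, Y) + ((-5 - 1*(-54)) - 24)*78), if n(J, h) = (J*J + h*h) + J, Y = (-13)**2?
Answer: sqrt(41641) ≈ 204.06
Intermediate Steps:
Y = 169
n(J, h) = J + J**2 + h**2 (n(J, h) = (J**2 + h**2) + J = J + J**2 + h**2)
sqrt(n(105, Y) + ((-5 - 1*(-54)) - 24)*78) = sqrt((105 + 105**2 + 169**2) + ((-5 - 1*(-54)) - 24)*78) = sqrt((105 + 11025 + 28561) + ((-5 + 54) - 24)*78) = sqrt(39691 + (49 - 24)*78) = sqrt(39691 + 25*78) = sqrt(39691 + 1950) = sqrt(41641)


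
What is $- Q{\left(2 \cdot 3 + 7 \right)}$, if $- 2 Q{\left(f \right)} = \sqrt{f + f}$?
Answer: $\frac{\sqrt{26}}{2} \approx 2.5495$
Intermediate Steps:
$Q{\left(f \right)} = - \frac{\sqrt{2} \sqrt{f}}{2}$ ($Q{\left(f \right)} = - \frac{\sqrt{f + f}}{2} = - \frac{\sqrt{2 f}}{2} = - \frac{\sqrt{2} \sqrt{f}}{2}$)
$- Q{\left(2 \cdot 3 + 7 \right)} = - \frac{\left(-1\right) \sqrt{2} \sqrt{2 \cdot 3 + 7}}{2} = - \frac{\left(-1\right) \sqrt{2} \sqrt{6 + 7}}{2} = - \frac{\left(-1\right) \sqrt{2} \sqrt{13}}{2} = - \frac{\left(-1\right) \sqrt{26}}{2} = \frac{\sqrt{26}}{2}$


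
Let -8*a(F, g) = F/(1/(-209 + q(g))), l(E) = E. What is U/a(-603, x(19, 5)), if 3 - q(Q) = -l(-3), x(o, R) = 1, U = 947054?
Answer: -7576432/126027 ≈ -60.118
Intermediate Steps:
q(Q) = 0 (q(Q) = 3 - (-1)*(-3) = 3 - 1*3 = 3 - 3 = 0)
a(F, g) = 209*F/8 (a(F, g) = -F/(8*(1/(-209 + 0))) = -F/(8*(1/(-209))) = -F/(8*(-1/209)) = -F*(-209)/8 = -(-209)*F/8 = 209*F/8)
U/a(-603, x(19, 5)) = 947054/(((209/8)*(-603))) = 947054/(-126027/8) = 947054*(-8/126027) = -7576432/126027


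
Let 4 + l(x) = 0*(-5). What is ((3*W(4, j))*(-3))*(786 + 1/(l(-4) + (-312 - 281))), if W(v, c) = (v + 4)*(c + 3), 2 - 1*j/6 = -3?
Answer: -371638872/199 ≈ -1.8675e+6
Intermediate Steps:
l(x) = -4 (l(x) = -4 + 0*(-5) = -4 + 0 = -4)
j = 30 (j = 12 - 6*(-3) = 12 + 18 = 30)
W(v, c) = (3 + c)*(4 + v) (W(v, c) = (4 + v)*(3 + c) = (3 + c)*(4 + v))
((3*W(4, j))*(-3))*(786 + 1/(l(-4) + (-312 - 281))) = ((3*(12 + 3*4 + 4*30 + 30*4))*(-3))*(786 + 1/(-4 + (-312 - 281))) = ((3*(12 + 12 + 120 + 120))*(-3))*(786 + 1/(-4 - 593)) = ((3*264)*(-3))*(786 + 1/(-597)) = (792*(-3))*(786 - 1/597) = -2376*469241/597 = -371638872/199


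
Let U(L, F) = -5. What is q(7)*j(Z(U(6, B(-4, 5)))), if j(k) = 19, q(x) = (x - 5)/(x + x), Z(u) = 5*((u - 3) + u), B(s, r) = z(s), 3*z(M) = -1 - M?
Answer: 19/7 ≈ 2.7143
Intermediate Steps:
z(M) = -1/3 - M/3 (z(M) = (-1 - M)/3 = -1/3 - M/3)
B(s, r) = -1/3 - s/3
Z(u) = -15 + 10*u (Z(u) = 5*((-3 + u) + u) = 5*(-3 + 2*u) = -15 + 10*u)
q(x) = (-5 + x)/(2*x) (q(x) = (-5 + x)/((2*x)) = (-5 + x)*(1/(2*x)) = (-5 + x)/(2*x))
q(7)*j(Z(U(6, B(-4, 5)))) = ((1/2)*(-5 + 7)/7)*19 = ((1/2)*(1/7)*2)*19 = (1/7)*19 = 19/7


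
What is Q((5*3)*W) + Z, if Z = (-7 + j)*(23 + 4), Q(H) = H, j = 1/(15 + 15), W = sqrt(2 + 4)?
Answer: -1881/10 + 15*sqrt(6) ≈ -151.36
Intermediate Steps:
W = sqrt(6) ≈ 2.4495
j = 1/30 ≈ 0.033333
Z = -1881/10 (Z = (-7 + 1/30)*(23 + 4) = -209/30*27 = -1881/10 ≈ -188.10)
Q((5*3)*W) + Z = (5*3)*sqrt(6) - 1881/10 = 15*sqrt(6) - 1881/10 = -1881/10 + 15*sqrt(6)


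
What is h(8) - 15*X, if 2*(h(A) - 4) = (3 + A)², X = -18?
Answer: 669/2 ≈ 334.50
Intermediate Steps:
h(A) = 4 + (3 + A)²/2
h(8) - 15*X = (4 + (3 + 8)²/2) - 15*(-18) = (4 + (½)*11²) + 270 = (4 + (½)*121) + 270 = (4 + 121/2) + 270 = 129/2 + 270 = 669/2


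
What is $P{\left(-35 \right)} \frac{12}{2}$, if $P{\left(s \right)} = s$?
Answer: $-210$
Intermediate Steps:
$P{\left(-35 \right)} \frac{12}{2} = - 35 \cdot \frac{12}{2} = - 35 \cdot 12 \cdot \frac{1}{2} = \left(-35\right) 6 = -210$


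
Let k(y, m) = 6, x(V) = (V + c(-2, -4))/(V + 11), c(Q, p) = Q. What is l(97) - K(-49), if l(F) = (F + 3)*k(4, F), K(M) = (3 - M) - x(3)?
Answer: 7673/14 ≈ 548.07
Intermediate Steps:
x(V) = (-2 + V)/(11 + V) (x(V) = (V - 2)/(V + 11) = (-2 + V)/(11 + V))
K(M) = 41/14 - M (K(M) = (3 - M) - (-2 + 3)/(11 + 3) = (3 - M) - 1/14 = 41/14 - M)
l(F) = 18 + 6*F (l(F) = (F + 3)*6 = (3 + F)*6 = 18 + 6*F)
l(97) - K(-49) = (18 + 6*97) - (41/14 - 1*(-49)) = (18 + 582) - (41/14 + 49) = 600 - 1*727/14 = 600 - 727/14 = 7673/14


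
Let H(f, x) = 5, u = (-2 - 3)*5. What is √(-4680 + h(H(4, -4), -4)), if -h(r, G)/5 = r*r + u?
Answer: 6*I*√130 ≈ 68.411*I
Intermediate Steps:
u = -25 (u = -5*5 = -25)
h(r, G) = 125 - 5*r² (h(r, G) = -5*(r*r - 25) = -5*(r² - 25) = -5*(-25 + r²) = 125 - 5*r²)
√(-4680 + h(H(4, -4), -4)) = √(-4680 + (125 - 5*5²)) = √(-4680 + (125 - 5*25)) = √(-4680 + (125 - 125)) = √(-4680 + 0) = √(-4680) = 6*I*√130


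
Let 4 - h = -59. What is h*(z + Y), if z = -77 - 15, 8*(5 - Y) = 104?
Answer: -6300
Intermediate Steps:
Y = -8 (Y = 5 - ⅛*104 = 5 - 13 = -8)
z = -92
h = 63 (h = 4 - 1*(-59) = 4 + 59 = 63)
h*(z + Y) = 63*(-92 - 8) = 63*(-100) = -6300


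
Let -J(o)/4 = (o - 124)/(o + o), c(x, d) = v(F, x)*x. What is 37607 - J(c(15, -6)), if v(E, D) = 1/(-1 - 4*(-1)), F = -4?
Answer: 187797/5 ≈ 37559.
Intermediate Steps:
v(E, D) = ⅓ (v(E, D) = 1/(-1 + 4) = 1/3 = ⅓)
c(x, d) = x/3
J(o) = -2*(-124 + o)/o (J(o) = -4*(o - 124)/(o + o) = -4*(-124 + o)/(2*o) = -4*(-124 + o)*1/(2*o) = -2*(-124 + o)/o)
37607 - J(c(15, -6)) = 37607 - (-2 + 248/(((⅓)*15))) = 37607 - (-2 + 248/5) = 37607 - 1*238/5 = 37607 - 238/5 = 187797/5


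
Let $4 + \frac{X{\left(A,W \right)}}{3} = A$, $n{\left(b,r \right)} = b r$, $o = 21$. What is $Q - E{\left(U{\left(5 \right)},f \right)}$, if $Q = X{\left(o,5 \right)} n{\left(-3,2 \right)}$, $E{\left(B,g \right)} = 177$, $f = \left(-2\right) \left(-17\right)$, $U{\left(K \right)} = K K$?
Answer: $-483$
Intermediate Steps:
$U{\left(K \right)} = K^{2}$
$f = 34$
$X{\left(A,W \right)} = -12 + 3 A$
$Q = -306$ ($Q = \left(-12 + 3 \cdot 21\right) \left(\left(-3\right) 2\right) = \left(-12 + 63\right) \left(-6\right) = 51 \left(-6\right) = -306$)
$Q - E{\left(U{\left(5 \right)},f \right)} = -306 - 177 = -483$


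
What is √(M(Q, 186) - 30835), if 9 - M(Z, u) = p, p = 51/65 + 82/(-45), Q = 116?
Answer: I*√1172119195/195 ≈ 175.57*I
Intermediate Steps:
p = -607/585 (p = 51*(1/65) + 82*(-1/45) = 51/65 - 82/45 = -607/585 ≈ -1.0376)
M(Z, u) = 5872/585 (M(Z, u) = 9 - 1*(-607/585) = 9 + 607/585 = 5872/585)
√(M(Q, 186) - 30835) = √(5872/585 - 30835) = √(-18032603/585) = I*√1172119195/195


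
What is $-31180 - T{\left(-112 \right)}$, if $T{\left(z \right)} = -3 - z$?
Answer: $-31289$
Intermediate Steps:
$-31180 - T{\left(-112 \right)} = -31180 - \left(-3 - -112\right) = -31180 - \left(-3 + 112\right) = -31180 - 109 = -31289$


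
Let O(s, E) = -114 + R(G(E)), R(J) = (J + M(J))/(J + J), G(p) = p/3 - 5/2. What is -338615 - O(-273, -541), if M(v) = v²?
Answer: -4060921/12 ≈ -3.3841e+5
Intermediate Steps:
G(p) = -5/2 + p/3 (G(p) = p*(⅓) - 5*½ = p/3 - 5/2 = -5/2 + p/3)
R(J) = (J + J²)/(2*J) (R(J) = (J + J²)/(J + J) = (J + J²)/((2*J)) = (J + J²)*(1/(2*J)) = (J + J²)/(2*J))
O(s, E) = -459/4 + E/6 (O(s, E) = -114 + (½ + (-5/2 + E/3)/2) = -114 + (½ + (-5/4 + E/6)) = -114 + (-¾ + E/6) = -459/4 + E/6)
-338615 - O(-273, -541) = -338615 - (-459/4 + (⅙)*(-541)) = -338615 - (-459/4 - 541/6) = -338615 - 1*(-2459/12) = -338615 + 2459/12 = -4060921/12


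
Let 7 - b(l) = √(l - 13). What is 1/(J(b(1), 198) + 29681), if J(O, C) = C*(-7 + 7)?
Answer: 1/29681 ≈ 3.3692e-5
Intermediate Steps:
b(l) = 7 - √(-13 + l) (b(l) = 7 - √(l - 13) = 7 - √(-13 + l))
J(O, C) = 0 (J(O, C) = C*0 = 0)
1/(J(b(1), 198) + 29681) = 1/(0 + 29681) = 1/29681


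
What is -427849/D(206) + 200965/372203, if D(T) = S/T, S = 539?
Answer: -32804708037347/200617417 ≈ -1.6352e+5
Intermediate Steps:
D(T) = 539/T
-427849/D(206) + 200965/372203 = -427849/(539/206) + 200965/372203 = -427849/(539*(1/206)) + 200965*(1/372203) = -427849/539/206 + 200965/372203 = -427849*206/539 + 200965/372203 = -88136894/539 + 200965/372203 = -32804708037347/200617417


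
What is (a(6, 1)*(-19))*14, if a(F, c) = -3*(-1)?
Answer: -798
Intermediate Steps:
a(F, c) = 3
(a(6, 1)*(-19))*14 = (3*(-19))*14 = -57*14 = -798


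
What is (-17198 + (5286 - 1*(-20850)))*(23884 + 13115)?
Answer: 330697062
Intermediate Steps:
(-17198 + (5286 - 1*(-20850)))*(23884 + 13115) = (-17198 + (5286 + 20850))*36999 = (-17198 + 26136)*36999 = 8938*36999 = 330697062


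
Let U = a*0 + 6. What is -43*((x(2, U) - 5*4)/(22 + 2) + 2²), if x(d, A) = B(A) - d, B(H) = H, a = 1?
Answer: -430/3 ≈ -143.33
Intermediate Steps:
U = 6 (U = 1*0 + 6 = 0 + 6 = 6)
x(d, A) = A - d
-43*((x(2, U) - 5*4)/(22 + 2) + 2²) = -43*(((6 - 1*2) - 5*4)/(22 + 2) + 2²) = -43*(((6 - 2) - 20)/24 + 4) = -43*((4 - 20)*(1/24) + 4) = -43*(-16*1/24 + 4) = -43*(-⅔ + 4) = -43*10/3 = -430/3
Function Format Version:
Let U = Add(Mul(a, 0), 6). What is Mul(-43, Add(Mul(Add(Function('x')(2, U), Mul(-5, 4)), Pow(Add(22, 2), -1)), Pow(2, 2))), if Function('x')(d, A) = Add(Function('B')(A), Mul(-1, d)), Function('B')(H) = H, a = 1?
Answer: Rational(-430, 3) ≈ -143.33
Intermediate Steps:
U = 6 (U = Add(Mul(1, 0), 6) = Add(0, 6) = 6)
Function('x')(d, A) = Add(A, Mul(-1, d))
Mul(-43, Add(Mul(Add(Function('x')(2, U), Mul(-5, 4)), Pow(Add(22, 2), -1)), Pow(2, 2))) = Mul(-43, Add(Mul(Add(Add(6, Mul(-1, 2)), Mul(-5, 4)), Pow(Add(22, 2), -1)), Pow(2, 2))) = Mul(-43, Add(Mul(Add(Add(6, -2), -20), Pow(24, -1)), 4)) = Mul(-43, Add(Mul(Add(4, -20), Rational(1, 24)), 4)) = Mul(-43, Add(Mul(-16, Rational(1, 24)), 4)) = Mul(-43, Add(Rational(-2, 3), 4)) = Mul(-43, Rational(10, 3)) = Rational(-430, 3)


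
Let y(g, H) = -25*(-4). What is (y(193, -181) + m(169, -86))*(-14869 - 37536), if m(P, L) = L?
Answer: -733670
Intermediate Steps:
y(g, H) = 100
(y(193, -181) + m(169, -86))*(-14869 - 37536) = (100 - 86)*(-14869 - 37536) = 14*(-52405) = -733670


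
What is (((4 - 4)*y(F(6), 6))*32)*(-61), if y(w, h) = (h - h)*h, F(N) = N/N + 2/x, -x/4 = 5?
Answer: 0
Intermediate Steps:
x = -20 (x = -4*5 = -20)
F(N) = 9/10 (F(N) = N/N + 2/(-20) = 1 + 2*(-1/20) = 1 - 1/10 = 9/10)
y(w, h) = 0 (y(w, h) = 0*h = 0)
(((4 - 4)*y(F(6), 6))*32)*(-61) = (((4 - 4)*0)*32)*(-61) = ((0*0)*32)*(-61) = (0*32)*(-61) = 0*(-61) = 0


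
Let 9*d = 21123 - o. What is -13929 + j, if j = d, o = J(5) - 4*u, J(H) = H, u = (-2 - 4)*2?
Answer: -104291/9 ≈ -11588.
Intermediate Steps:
u = -12 (u = -6*2 = -12)
o = 53 (o = 5 - 4*(-12) = 5 + 48 = 53)
d = 21070/9 (d = (21123 - 1*53)/9 = (21123 - 53)/9 = (1/9)*21070 = 21070/9 ≈ 2341.1)
j = 21070/9 ≈ 2341.1
-13929 + j = -13929 + 21070/9 = -104291/9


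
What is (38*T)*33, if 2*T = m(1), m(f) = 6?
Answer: 3762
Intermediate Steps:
T = 3 (T = (½)*6 = 3)
(38*T)*33 = (38*3)*33 = 114*33 = 3762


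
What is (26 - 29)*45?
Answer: -135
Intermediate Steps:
(26 - 29)*45 = -3*45 = -135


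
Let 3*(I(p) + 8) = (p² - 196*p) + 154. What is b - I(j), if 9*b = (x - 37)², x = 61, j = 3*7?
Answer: 3737/3 ≈ 1245.7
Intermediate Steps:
j = 21
b = 64 (b = (61 - 37)²/9 = (⅑)*24² = (⅑)*576 = 64)
I(p) = 130/3 - 196*p/3 + p²/3 (I(p) = -8 + ((p² - 196*p) + 154)/3 = -8 + (154 + p² - 196*p)/3 = -8 + (154/3 - 196*p/3 + p²/3) = 130/3 - 196*p/3 + p²/3)
b - I(j) = 64 - (130/3 - 196/3*21 + (⅓)*21²) = 64 - (130/3 - 1372 + (⅓)*441) = 64 - (130/3 - 1372 + 147) = 64 - 1*(-3545/3) = 64 + 3545/3 = 3737/3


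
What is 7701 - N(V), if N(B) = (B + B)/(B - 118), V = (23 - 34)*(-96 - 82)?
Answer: 3541481/460 ≈ 7698.9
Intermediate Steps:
V = 1958 (V = -11*(-178) = 1958)
N(B) = 2*B/(-118 + B) (N(B) = (2*B)/(-118 + B) = 2*B/(-118 + B))
7701 - N(V) = 7701 - 2*1958/(-118 + 1958) = 7701 - 2*1958/1840 = 7701 - 1*979/460 = 7701 - 979/460 = 3541481/460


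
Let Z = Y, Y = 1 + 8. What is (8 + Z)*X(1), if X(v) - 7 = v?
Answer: 136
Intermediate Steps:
X(v) = 7 + v
Y = 9
Z = 9
(8 + Z)*X(1) = (8 + 9)*(7 + 1) = 17*8 = 136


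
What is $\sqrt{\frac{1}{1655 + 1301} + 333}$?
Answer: $\frac{\sqrt{727433911}}{1478} \approx 18.248$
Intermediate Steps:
$\sqrt{\frac{1}{1655 + 1301} + 333} = \sqrt{\frac{1}{2956} + 333} = \sqrt{\frac{984349}{2956}} = \frac{\sqrt{727433911}}{1478}$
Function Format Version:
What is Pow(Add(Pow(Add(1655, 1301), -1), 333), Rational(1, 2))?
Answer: Mul(Rational(1, 1478), Pow(727433911, Rational(1, 2))) ≈ 18.248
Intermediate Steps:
Pow(Add(Pow(Add(1655, 1301), -1), 333), Rational(1, 2)) = Pow(Add(Pow(2956, -1), 333), Rational(1, 2)) = Pow(Add(Rational(1, 2956), 333), Rational(1, 2)) = Pow(Rational(984349, 2956), Rational(1, 2)) = Mul(Rational(1, 1478), Pow(727433911, Rational(1, 2)))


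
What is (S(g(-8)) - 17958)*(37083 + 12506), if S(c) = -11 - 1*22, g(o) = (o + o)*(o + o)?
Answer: -892155699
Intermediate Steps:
g(o) = 4*o² (g(o) = (2*o)*(2*o) = 4*o²)
S(c) = -33 (S(c) = -11 - 22 = -33)
(S(g(-8)) - 17958)*(37083 + 12506) = (-33 - 17958)*(37083 + 12506) = -17991*49589 = -892155699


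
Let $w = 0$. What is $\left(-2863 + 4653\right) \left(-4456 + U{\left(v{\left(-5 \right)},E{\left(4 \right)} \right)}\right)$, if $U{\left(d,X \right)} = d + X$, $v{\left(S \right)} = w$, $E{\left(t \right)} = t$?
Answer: $-7969080$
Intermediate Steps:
$v{\left(S \right)} = 0$
$U{\left(d,X \right)} = X + d$
$\left(-2863 + 4653\right) \left(-4456 + U{\left(v{\left(-5 \right)},E{\left(4 \right)} \right)}\right) = \left(-2863 + 4653\right) \left(-4456 + \left(4 + 0\right)\right) = 1790 \left(-4456 + 4\right) = 1790 \left(-4452\right) = -7969080$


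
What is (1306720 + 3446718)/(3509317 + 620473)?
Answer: 2376719/2064895 ≈ 1.1510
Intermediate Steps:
(1306720 + 3446718)/(3509317 + 620473) = 4753438/4129790 = 4753438*(1/4129790) = 2376719/2064895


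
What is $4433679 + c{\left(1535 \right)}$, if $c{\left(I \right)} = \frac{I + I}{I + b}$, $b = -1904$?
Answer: $\frac{1636024481}{369} \approx 4.4337 \cdot 10^{6}$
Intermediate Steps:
$c{\left(I \right)} = \frac{2 I}{-1904 + I}$ ($c{\left(I \right)} = \frac{I + I}{I - 1904} = \frac{2 I}{-1904 + I}$)
$4433679 + c{\left(1535 \right)} = 4433679 + 2 \cdot 1535 \frac{1}{-1904 + 1535} = 4433679 + 2 \cdot 1535 \frac{1}{-369} = 4433679 + 2 \cdot 1535 \left(- \frac{1}{369}\right) = 4433679 - \frac{3070}{369} = \frac{1636024481}{369}$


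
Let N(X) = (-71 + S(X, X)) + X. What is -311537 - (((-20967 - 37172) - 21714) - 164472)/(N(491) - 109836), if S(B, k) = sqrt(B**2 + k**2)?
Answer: -1864777099782139/5985689447 - 119963575*sqrt(2)/11971378894 ≈ -3.1154e+5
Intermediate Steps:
N(X) = -71 + X + sqrt(2)*sqrt(X**2) (N(X) = (-71 + sqrt(X**2 + X**2)) + X = (-71 + sqrt(2*X**2)) + X = (-71 + sqrt(2)*sqrt(X**2)) + X = -71 + X + sqrt(2)*sqrt(X**2))
-311537 - (((-20967 - 37172) - 21714) - 164472)/(N(491) - 109836) = -311537 - (((-20967 - 37172) - 21714) - 164472)/((-71 + 491 + sqrt(2)*sqrt(491**2)) - 109836) = -311537 - ((-58139 - 21714) - 164472)/((-71 + 491 + sqrt(2)*sqrt(241081)) - 109836) = -311537 - (-79853 - 164472)/((-71 + 491 + sqrt(2)*491) - 109836) = -311537 - (-244325)/((-71 + 491 + 491*sqrt(2)) - 109836) = -311537 - (-244325)/((420 + 491*sqrt(2)) - 109836) = -311537 - (-244325)/(-109416 + 491*sqrt(2)) = -311537 + 244325/(-109416 + 491*sqrt(2))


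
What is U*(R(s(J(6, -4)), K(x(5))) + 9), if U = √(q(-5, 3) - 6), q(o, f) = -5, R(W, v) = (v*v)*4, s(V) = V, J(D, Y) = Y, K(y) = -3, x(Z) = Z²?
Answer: 45*I*√11 ≈ 149.25*I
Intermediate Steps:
R(W, v) = 4*v² (R(W, v) = v²*4 = 4*v²)
U = I*√11 (U = √(-5 - 6) = √(-11) = I*√11 ≈ 3.3166*I)
U*(R(s(J(6, -4)), K(x(5))) + 9) = (I*√11)*(4*(-3)² + 9) = (I*√11)*(4*9 + 9) = (I*√11)*(36 + 9) = (I*√11)*45 = 45*I*√11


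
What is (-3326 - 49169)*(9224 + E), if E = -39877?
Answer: 1609129235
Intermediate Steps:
(-3326 - 49169)*(9224 + E) = (-3326 - 49169)*(9224 - 39877) = -52495*(-30653) = 1609129235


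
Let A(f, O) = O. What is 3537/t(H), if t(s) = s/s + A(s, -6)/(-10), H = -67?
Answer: 17685/8 ≈ 2210.6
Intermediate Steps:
t(s) = 8/5 (t(s) = s/s - 6/(-10) = 1 - 6*(-1/10) = 1 + 3/5 = 8/5)
3537/t(H) = 3537/(8/5) = 3537*(5/8) = 17685/8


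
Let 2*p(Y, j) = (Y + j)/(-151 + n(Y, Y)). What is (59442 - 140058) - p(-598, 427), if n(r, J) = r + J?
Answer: -72393225/898 ≈ -80616.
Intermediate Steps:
n(r, J) = J + r
p(Y, j) = (Y + j)/(2*(-151 + 2*Y)) (p(Y, j) = ((Y + j)/(-151 + (Y + Y)))/2 = ((Y + j)/(-151 + 2*Y))/2 = (Y + j)/(2*(-151 + 2*Y)))
(59442 - 140058) - p(-598, 427) = (59442 - 140058) - (-598 + 427)/(2*(-151 + 2*(-598))) = -80616 - (-171)/(2*(-151 - 1196)) = -80616 - (-171)/(2*(-1347)) = -80616 - (-1)*(-171)/(2*1347) = -80616 - 1*57/898 = -80616 - 57/898 = -72393225/898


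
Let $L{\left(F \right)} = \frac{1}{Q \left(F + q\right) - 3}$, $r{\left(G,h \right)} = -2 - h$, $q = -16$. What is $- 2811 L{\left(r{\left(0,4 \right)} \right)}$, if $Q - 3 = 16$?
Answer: $\frac{2811}{421} \approx 6.677$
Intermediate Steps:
$Q = 19$ ($Q = 3 + 16 = 19$)
$L{\left(F \right)} = \frac{1}{-307 + 19 F}$ ($L{\left(F \right)} = \frac{1}{19 \left(F - 16\right) - 3} = \frac{1}{19 \left(-16 + F\right) - 3} = \frac{1}{\left(-304 + 19 F\right) - 3} = \frac{1}{-307 + 19 F}$)
$- 2811 L{\left(r{\left(0,4 \right)} \right)} = - \frac{2811}{-307 + 19 \left(-2 - 4\right)} = - \frac{2811}{-307 + 19 \left(-6\right)} = - \frac{2811}{-307 - 114} = - \frac{2811}{-421} = \left(-2811\right) \left(- \frac{1}{421}\right) = \frac{2811}{421}$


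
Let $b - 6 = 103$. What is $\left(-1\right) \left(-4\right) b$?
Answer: $436$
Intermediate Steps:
$b = 109$ ($b = 6 + 103 = 109$)
$\left(-1\right) \left(-4\right) b = \left(-1\right) \left(-4\right) 109 = 4 \cdot 109 = 436$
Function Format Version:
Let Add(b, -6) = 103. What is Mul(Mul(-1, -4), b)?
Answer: 436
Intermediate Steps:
b = 109 (b = Add(6, 103) = 109)
Mul(Mul(-1, -4), b) = Mul(Mul(-1, -4), 109) = Mul(4, 109) = 436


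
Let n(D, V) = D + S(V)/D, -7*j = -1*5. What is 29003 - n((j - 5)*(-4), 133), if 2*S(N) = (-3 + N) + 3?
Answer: 48689723/1680 ≈ 28982.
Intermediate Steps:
j = 5/7 (j = -(-1)*5/7 = -1/7*(-5) = 5/7 ≈ 0.71429)
S(N) = N/2 (S(N) = ((-3 + N) + 3)/2 = N/2)
n(D, V) = D + V/(2*D) (n(D, V) = D + (V/2)/D = D + V/(2*D))
29003 - n((j - 5)*(-4), 133) = 29003 - ((5/7 - 5)*(-4) + (1/2)*133/((5/7 - 5)*(-4))) = 29003 - (-30/7*(-4) + (1/2)*133/(-30/7*(-4))) = 29003 - (120/7 + (1/2)*133/(120/7)) = 29003 - (120/7 + (1/2)*133*(7/120)) = 29003 - (120/7 + 931/240) = 29003 - 1*35317/1680 = 29003 - 35317/1680 = 48689723/1680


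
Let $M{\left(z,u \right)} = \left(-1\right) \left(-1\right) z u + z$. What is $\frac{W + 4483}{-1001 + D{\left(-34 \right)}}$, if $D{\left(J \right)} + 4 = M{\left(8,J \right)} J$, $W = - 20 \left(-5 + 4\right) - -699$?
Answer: $\frac{1734}{2657} \approx 0.65262$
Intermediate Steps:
$M{\left(z,u \right)} = z + u z$ ($M{\left(z,u \right)} = 1 z u + z = z u + z = u z + z = z + u z$)
$W = 719$ ($W = \left(-20\right) \left(-1\right) + 699 = 20 + 699 = 719$)
$D{\left(J \right)} = -4 + J \left(8 + 8 J\right)$ ($D{\left(J \right)} = -4 + 8 \left(1 + J\right) J = -4 + \left(8 + 8 J\right) J = -4 + J \left(8 + 8 J\right)$)
$\frac{W + 4483}{-1001 + D{\left(-34 \right)}} = \frac{719 + 4483}{-1001 - \left(4 + 272 \left(1 - 34\right)\right)} = \frac{5202}{-1001 - \left(4 + 272 \left(-33\right)\right)} = \frac{5202}{-1001 + \left(-4 + 8976\right)} = \frac{5202}{-1001 + 8972} = \frac{5202}{7971} = 5202 \cdot \frac{1}{7971} = \frac{1734}{2657}$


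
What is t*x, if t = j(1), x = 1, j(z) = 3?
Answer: 3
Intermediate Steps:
t = 3
t*x = 3*1 = 3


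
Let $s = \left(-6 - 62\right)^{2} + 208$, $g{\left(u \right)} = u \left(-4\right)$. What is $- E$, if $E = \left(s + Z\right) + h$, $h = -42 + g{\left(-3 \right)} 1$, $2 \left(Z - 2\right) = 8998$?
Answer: $-9303$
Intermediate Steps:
$g{\left(u \right)} = - 4 u$
$Z = 4501$ ($Z = 2 + \frac{1}{2} \cdot 8998 = 2 + 4499 = 4501$)
$h = -30$ ($h = -42 + \left(-4\right) \left(-3\right) 1 = -42 + 12 \cdot 1 = -42 + 12 = -30$)
$s = 4832$ ($s = \left(-68\right)^{2} + 208 = 4624 + 208 = 4832$)
$E = 9303$ ($E = \left(4832 + 4501\right) - 30 = 9333 - 30 = 9303$)
$- E = \left(-1\right) 9303 = -9303$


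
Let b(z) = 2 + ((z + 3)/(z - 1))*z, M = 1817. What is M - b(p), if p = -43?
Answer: 20395/11 ≈ 1854.1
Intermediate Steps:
b(z) = 2 + z*(3 + z)/(-1 + z) (b(z) = 2 + ((3 + z)/(-1 + z))*z = 2 + z*(3 + z)/(-1 + z))
M - b(p) = 1817 - (-2 + (-43)² + 5*(-43))/(-1 - 43) = 1817 - (-2 + 1849 - 215)/(-44) = 1817 - (-1)*1632/44 = 1817 - 1*(-408/11) = 1817 + 408/11 = 20395/11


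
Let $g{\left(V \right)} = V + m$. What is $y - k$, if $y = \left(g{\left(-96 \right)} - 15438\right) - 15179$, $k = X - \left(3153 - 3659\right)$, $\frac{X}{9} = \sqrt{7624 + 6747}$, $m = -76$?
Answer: $-31295 - 9 \sqrt{14371} \approx -32374.0$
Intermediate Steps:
$g{\left(V \right)} = -76 + V$ ($g{\left(V \right)} = V - 76 = -76 + V$)
$X = 9 \sqrt{14371}$ ($X = 9 \sqrt{7624 + 6747} = 9 \sqrt{14371} \approx 1078.9$)
$k = 506 + 9 \sqrt{14371}$ ($k = 9 \sqrt{14371} - \left(3153 - 3659\right) = 9 \sqrt{14371} - -506 = 9 \sqrt{14371} + 506 = 506 + 9 \sqrt{14371} \approx 1584.9$)
$y = -30789$ ($y = \left(\left(-76 - 96\right) - 15438\right) - 15179 = \left(-172 - 15438\right) - 15179 = -15610 - 15179 = -30789$)
$y - k = -30789 - \left(506 + 9 \sqrt{14371}\right) = -31295 - 9 \sqrt{14371}$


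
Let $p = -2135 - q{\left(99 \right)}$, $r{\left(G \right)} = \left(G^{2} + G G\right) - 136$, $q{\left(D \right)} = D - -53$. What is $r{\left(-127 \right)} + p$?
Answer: $29835$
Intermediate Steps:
$q{\left(D \right)} = 53 + D$ ($q{\left(D \right)} = D + 53 = 53 + D$)
$r{\left(G \right)} = -136 + 2 G^{2}$ ($r{\left(G \right)} = \left(G^{2} + G^{2}\right) - 136 = 2 G^{2} - 136 = -136 + 2 G^{2}$)
$p = -2287$ ($p = -2135 - \left(53 + 99\right) = -2135 - 152 = -2287$)
$r{\left(-127 \right)} + p = \left(-136 + 2 \left(-127\right)^{2}\right) - 2287 = \left(-136 + 2 \cdot 16129\right) - 2287 = \left(-136 + 32258\right) - 2287 = 32122 - 2287 = 29835$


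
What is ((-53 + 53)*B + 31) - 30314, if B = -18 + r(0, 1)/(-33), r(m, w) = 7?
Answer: -30283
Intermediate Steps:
B = -601/33 (B = -18 + 7/(-33) = -18 + 7*(-1/33) = -18 - 7/33 = -601/33 ≈ -18.212)
((-53 + 53)*B + 31) - 30314 = ((-53 + 53)*(-601/33) + 31) - 30314 = (0*(-601/33) + 31) - 30314 = (0 + 31) - 30314 = 31 - 30314 = -30283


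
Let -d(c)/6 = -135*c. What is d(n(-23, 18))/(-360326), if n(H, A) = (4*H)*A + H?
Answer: 679995/180163 ≈ 3.7743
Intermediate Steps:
n(H, A) = H + 4*A*H (n(H, A) = 4*A*H + H = H + 4*A*H)
d(c) = 810*c (d(c) = -(-810)*c = 810*c)
d(n(-23, 18))/(-360326) = (810*(-23*(1 + 4*18)))/(-360326) = (810*(-23*(1 + 72)))*(-1/360326) = (810*(-23*73))*(-1/360326) = (810*(-1679))*(-1/360326) = -1359990*(-1/360326) = 679995/180163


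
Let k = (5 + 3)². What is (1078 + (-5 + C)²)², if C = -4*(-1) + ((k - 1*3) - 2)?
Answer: 19731364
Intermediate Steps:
k = 64 (k = 8² = 64)
C = 63 (C = -4*(-1) + ((64 - 1*3) - 2) = 4 + ((64 - 3) - 2) = 4 + (61 - 2) = 4 + 59 = 63)
(1078 + (-5 + C)²)² = (1078 + (-5 + 63)²)² = (1078 + 58²)² = (1078 + 3364)² = 4442² = 19731364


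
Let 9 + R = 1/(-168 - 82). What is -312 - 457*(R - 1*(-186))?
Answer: -20299793/250 ≈ -81199.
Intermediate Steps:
R = -2251/250 (R = -9 + 1/(-168 - 82) = -9 + 1/(-250) = -9 - 1/250 = -2251/250 ≈ -9.0040)
-312 - 457*(R - 1*(-186)) = -312 - 457*(-2251/250 - 1*(-186)) = -312 - 457*(-2251/250 + 186) = -312 - 457*44249/250 = -312 - 20221793/250 = -20299793/250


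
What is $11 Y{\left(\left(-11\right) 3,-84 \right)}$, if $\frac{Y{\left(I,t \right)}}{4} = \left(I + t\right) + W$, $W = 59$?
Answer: $-2552$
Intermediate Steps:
$Y{\left(I,t \right)} = 236 + 4 I + 4 t$ ($Y{\left(I,t \right)} = 4 \left(\left(I + t\right) + 59\right) = 4 \left(59 + I + t\right) = 236 + 4 I + 4 t$)
$11 Y{\left(\left(-11\right) 3,-84 \right)} = 11 \left(236 + 4 \left(\left(-11\right) 3\right) + 4 \left(-84\right)\right) = 11 \left(236 + 4 \left(-33\right) - 336\right) = 11 \left(236 - 132 - 336\right) = 11 \left(-232\right) = -2552$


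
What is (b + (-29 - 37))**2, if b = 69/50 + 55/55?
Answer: 10118761/2500 ≈ 4047.5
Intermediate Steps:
b = 119/50 (b = 69*(1/50) + 55*(1/55) = 69/50 + 1 = 119/50 ≈ 2.3800)
(b + (-29 - 37))**2 = (119/50 + (-29 - 37))**2 = (119/50 - 66)**2 = (-3181/50)**2 = 10118761/2500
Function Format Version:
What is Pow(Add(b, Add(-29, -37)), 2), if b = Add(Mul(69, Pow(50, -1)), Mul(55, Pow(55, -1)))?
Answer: Rational(10118761, 2500) ≈ 4047.5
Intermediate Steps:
b = Rational(119, 50) (b = Add(Mul(69, Rational(1, 50)), Mul(55, Rational(1, 55))) = Add(Rational(69, 50), 1) = Rational(119, 50) ≈ 2.3800)
Pow(Add(b, Add(-29, -37)), 2) = Pow(Add(Rational(119, 50), Add(-29, -37)), 2) = Pow(Add(Rational(119, 50), -66), 2) = Pow(Rational(-3181, 50), 2) = Rational(10118761, 2500)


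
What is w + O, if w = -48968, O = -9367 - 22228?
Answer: -80563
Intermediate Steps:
O = -31595
w + O = -48968 - 31595 = -80563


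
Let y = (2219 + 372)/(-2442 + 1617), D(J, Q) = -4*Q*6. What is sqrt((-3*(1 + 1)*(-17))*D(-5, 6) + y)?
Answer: I*sqrt(399966303)/165 ≈ 121.21*I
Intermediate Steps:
D(J, Q) = -24*Q
y = -2591/825 (y = 2591/(-825) = 2591*(-1/825) = -2591/825 ≈ -3.1406)
sqrt((-3*(1 + 1)*(-17))*D(-5, 6) + y) = sqrt((-3*(1 + 1)*(-17))*(-24*6) - 2591/825) = sqrt((-3*2*(-17))*(-144) - 2591/825) = sqrt(-6*(-17)*(-144) - 2591/825) = sqrt(102*(-144) - 2591/825) = sqrt(-14688 - 2591/825) = sqrt(-12120191/825) = I*sqrt(399966303)/165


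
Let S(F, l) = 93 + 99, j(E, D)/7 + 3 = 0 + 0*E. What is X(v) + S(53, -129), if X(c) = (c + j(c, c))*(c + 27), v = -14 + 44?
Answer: 705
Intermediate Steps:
j(E, D) = -21 (j(E, D) = -21 + 7*(0 + 0*E) = -21 + 7*(0 + 0) = -21 + 7*0 = -21 + 0 = -21)
S(F, l) = 192
v = 30
X(c) = (-21 + c)*(27 + c) (X(c) = (c - 21)*(c + 27) = (-21 + c)*(27 + c))
X(v) + S(53, -129) = (-567 + 30² + 6*30) + 192 = (-567 + 900 + 180) + 192 = 513 + 192 = 705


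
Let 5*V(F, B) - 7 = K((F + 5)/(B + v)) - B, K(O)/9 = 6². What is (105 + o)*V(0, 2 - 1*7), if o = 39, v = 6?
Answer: 48384/5 ≈ 9676.8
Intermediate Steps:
K(O) = 324 (K(O) = 9*6² = 9*36 = 324)
V(F, B) = 331/5 - B/5 (V(F, B) = 7/5 + (324 - B)/5 = 7/5 + (324/5 - B/5) = 331/5 - B/5)
(105 + o)*V(0, 2 - 1*7) = (105 + 39)*(331/5 - (2 - 1*7)/5) = 144*(331/5 - (2 - 7)/5) = 144*(331/5 - ⅕*(-5)) = 144*(331/5 + 1) = 144*(336/5) = 48384/5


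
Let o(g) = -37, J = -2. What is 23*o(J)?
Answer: -851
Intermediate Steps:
23*o(J) = 23*(-37) = -851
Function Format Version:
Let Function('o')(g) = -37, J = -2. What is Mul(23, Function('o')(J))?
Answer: -851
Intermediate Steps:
Mul(23, Function('o')(J)) = Mul(23, -37) = -851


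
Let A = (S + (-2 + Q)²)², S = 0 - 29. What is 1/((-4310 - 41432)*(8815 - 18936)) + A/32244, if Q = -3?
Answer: 1851827189/3731878497702 ≈ 0.00049622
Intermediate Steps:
S = -29
A = 16 (A = (-29 + (-2 - 3)²)² = (-29 + (-5)²)² = (-29 + 25)² = (-4)² = 16)
1/((-4310 - 41432)*(8815 - 18936)) + A/32244 = 1/((-4310 - 41432)*(8815 - 18936)) + 16/32244 = 1/(-45742*(-10121)) + 16*(1/32244) = -1/45742*(-1/10121) + 4/8061 = 1/462954782 + 4/8061 = 1851827189/3731878497702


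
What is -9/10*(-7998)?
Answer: 35991/5 ≈ 7198.2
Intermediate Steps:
-9/10*(-7998) = 35991/5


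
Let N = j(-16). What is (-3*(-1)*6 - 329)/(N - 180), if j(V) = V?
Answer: 311/196 ≈ 1.5867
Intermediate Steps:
N = -16
(-3*(-1)*6 - 329)/(N - 180) = (-3*(-1)*6 - 329)/(-16 - 180) = (3*6 - 329)/(-196) = (18 - 329)*(-1/196) = -311*(-1/196) = 311/196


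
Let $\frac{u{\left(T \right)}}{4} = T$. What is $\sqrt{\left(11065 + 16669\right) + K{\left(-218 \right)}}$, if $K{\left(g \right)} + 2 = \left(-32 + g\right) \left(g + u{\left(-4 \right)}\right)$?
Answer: $2 \sqrt{21558} \approx 293.65$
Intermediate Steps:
$u{\left(T \right)} = 4 T$
$K{\left(g \right)} = -2 + \left(-32 + g\right) \left(-16 + g\right)$ ($K{\left(g \right)} = -2 + \left(-32 + g\right) \left(g + 4 \left(-4\right)\right) = -2 + \left(-32 + g\right) \left(g - 16\right) = -2 + \left(-32 + g\right) \left(-16 + g\right)$)
$\sqrt{\left(11065 + 16669\right) + K{\left(-218 \right)}} = \sqrt{\left(11065 + 16669\right) + \left(510 + \left(-218\right)^{2} - -10464\right)} = \sqrt{27734 + \left(510 + 47524 + 10464\right)} = \sqrt{27734 + 58498} = \sqrt{86232} = 2 \sqrt{21558}$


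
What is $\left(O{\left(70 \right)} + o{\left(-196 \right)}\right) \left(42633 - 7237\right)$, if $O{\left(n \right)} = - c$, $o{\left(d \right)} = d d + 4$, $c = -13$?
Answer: $1360374468$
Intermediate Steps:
$o{\left(d \right)} = 4 + d^{2}$ ($o{\left(d \right)} = d^{2} + 4 = 4 + d^{2}$)
$O{\left(n \right)} = 13$ ($O{\left(n \right)} = \left(-1\right) \left(-13\right) = 13$)
$\left(O{\left(70 \right)} + o{\left(-196 \right)}\right) \left(42633 - 7237\right) = \left(13 + \left(4 + \left(-196\right)^{2}\right)\right) \left(42633 - 7237\right) = \left(13 + \left(4 + 38416\right)\right) 35396 = \left(13 + 38420\right) 35396 = 38433 \cdot 35396 = 1360374468$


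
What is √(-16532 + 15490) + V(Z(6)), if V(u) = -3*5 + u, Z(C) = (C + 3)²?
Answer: 66 + I*√1042 ≈ 66.0 + 32.28*I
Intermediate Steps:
Z(C) = (3 + C)²
V(u) = -15 + u
√(-16532 + 15490) + V(Z(6)) = √(-16532 + 15490) + (-15 + (3 + 6)²) = √(-1042) + (-15 + 9²) = I*√1042 + (-15 + 81) = I*√1042 + 66 = 66 + I*√1042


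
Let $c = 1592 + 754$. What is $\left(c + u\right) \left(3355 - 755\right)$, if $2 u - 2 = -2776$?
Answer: $2493400$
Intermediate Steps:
$u = -1387$ ($u = 1 + \frac{1}{2} \left(-2776\right) = 1 - 1388 = -1387$)
$c = 2346$
$\left(c + u\right) \left(3355 - 755\right) = \left(2346 - 1387\right) \left(3355 - 755\right) = 959 \cdot 2600 = 2493400$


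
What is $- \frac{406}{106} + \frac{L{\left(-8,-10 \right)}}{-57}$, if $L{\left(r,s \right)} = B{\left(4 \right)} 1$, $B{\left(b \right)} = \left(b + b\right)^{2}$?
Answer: $- \frac{14963}{3021} \approx -4.953$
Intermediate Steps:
$B{\left(b \right)} = 4 b^{2}$ ($B{\left(b \right)} = \left(2 b\right)^{2} = 4 b^{2}$)
$L{\left(r,s \right)} = 64$ ($L{\left(r,s \right)} = 4 \cdot 4^{2} \cdot 1 = 4 \cdot 16 \cdot 1 = 64 \cdot 1 = 64$)
$- \frac{406}{106} + \frac{L{\left(-8,-10 \right)}}{-57} = - \frac{406}{106} + \frac{64}{-57} = \left(-406\right) \frac{1}{106} + 64 \left(- \frac{1}{57}\right) = - \frac{203}{53} - \frac{64}{57} = - \frac{14963}{3021}$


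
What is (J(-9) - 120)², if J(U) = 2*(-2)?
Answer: 15376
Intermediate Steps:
J(U) = -4
(J(-9) - 120)² = (-4 - 120)² = (-124)² = 15376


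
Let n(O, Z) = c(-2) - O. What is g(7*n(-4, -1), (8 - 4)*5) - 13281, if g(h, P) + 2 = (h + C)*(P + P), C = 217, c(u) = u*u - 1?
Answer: -2643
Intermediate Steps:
c(u) = -1 + u² (c(u) = u² - 1 = -1 + u²)
n(O, Z) = 3 - O (n(O, Z) = (-1 + (-2)²) - O = (-1 + 4) - O = 3 - O)
g(h, P) = -2 + 2*P*(217 + h) (g(h, P) = -2 + (h + 217)*(P + P) = -2 + (217 + h)*(2*P) = -2 + 2*P*(217 + h))
g(7*n(-4, -1), (8 - 4)*5) - 13281 = (-2 + 434*((8 - 4)*5) + 2*((8 - 4)*5)*(7*(3 - 1*(-4)))) - 13281 = (-2 + 434*(4*5) + 2*(4*5)*(7*(3 + 4))) - 13281 = (-2 + 434*20 + 2*20*(7*7)) - 13281 = (-2 + 8680 + 2*20*49) - 13281 = (-2 + 8680 + 1960) - 13281 = 10638 - 13281 = -2643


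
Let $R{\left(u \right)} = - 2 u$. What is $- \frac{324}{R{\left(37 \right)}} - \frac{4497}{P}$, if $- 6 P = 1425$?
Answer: $\frac{409728}{17575} \approx 23.313$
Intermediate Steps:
$P = - \frac{475}{2}$ ($P = \left(- \frac{1}{6}\right) 1425 = - \frac{475}{2} \approx -237.5$)
$- \frac{324}{R{\left(37 \right)}} - \frac{4497}{P} = - \frac{324}{\left(-2\right) 37} - \frac{4497}{- \frac{475}{2}} = - \frac{324}{-74} - - \frac{8994}{475} = \left(-324\right) \left(- \frac{1}{74}\right) + \frac{8994}{475} = \frac{162}{37} + \frac{8994}{475} = \frac{409728}{17575}$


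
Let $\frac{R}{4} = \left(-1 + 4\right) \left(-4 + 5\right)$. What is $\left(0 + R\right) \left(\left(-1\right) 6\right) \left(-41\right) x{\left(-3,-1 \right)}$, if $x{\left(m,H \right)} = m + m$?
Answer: $-17712$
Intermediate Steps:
$x{\left(m,H \right)} = 2 m$
$R = 12$ ($R = 4 \left(-1 + 4\right) \left(-4 + 5\right) = 4 \cdot 3 \cdot 1 = 4 \cdot 3 = 12$)
$\left(0 + R\right) \left(\left(-1\right) 6\right) \left(-41\right) x{\left(-3,-1 \right)} = \left(0 + 12\right) \left(\left(-1\right) 6\right) \left(-41\right) 2 \left(-3\right) = 12 \left(-6\right) \left(-41\right) \left(-6\right) = \left(-72\right) \left(-41\right) \left(-6\right) = 2952 \left(-6\right) = -17712$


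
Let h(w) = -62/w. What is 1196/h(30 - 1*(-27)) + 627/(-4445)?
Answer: -151531707/137795 ≈ -1099.7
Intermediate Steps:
1196/h(30 - 1*(-27)) + 627/(-4445) = 1196/((-62/(30 - 1*(-27)))) + 627/(-4445) = 1196/((-62/(30 + 27))) + 627*(-1/4445) = 1196/((-62/57)) - 627/4445 = 1196/((-62*1/57)) - 627/4445 = 1196/(-62/57) - 627/4445 = 1196*(-57/62) - 627/4445 = -34086/31 - 627/4445 = -151531707/137795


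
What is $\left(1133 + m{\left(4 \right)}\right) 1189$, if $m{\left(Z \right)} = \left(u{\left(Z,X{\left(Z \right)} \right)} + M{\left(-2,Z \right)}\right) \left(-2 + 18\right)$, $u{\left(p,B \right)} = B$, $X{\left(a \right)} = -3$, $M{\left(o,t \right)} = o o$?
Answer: $1366161$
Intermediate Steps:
$M{\left(o,t \right)} = o^{2}$
$m{\left(Z \right)} = 16$ ($m{\left(Z \right)} = \left(-3 + \left(-2\right)^{2}\right) \left(-2 + 18\right) = \left(-3 + 4\right) 16 = 1 \cdot 16 = 16$)
$\left(1133 + m{\left(4 \right)}\right) 1189 = \left(1133 + 16\right) 1189 = 1149 \cdot 1189 = 1366161$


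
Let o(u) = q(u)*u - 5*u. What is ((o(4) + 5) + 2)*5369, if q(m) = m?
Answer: 16107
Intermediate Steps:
o(u) = u² - 5*u (o(u) = u*u - 5*u = u² - 5*u)
((o(4) + 5) + 2)*5369 = ((4*(-5 + 4) + 5) + 2)*5369 = ((4*(-1) + 5) + 2)*5369 = ((-4 + 5) + 2)*5369 = (1 + 2)*5369 = 3*5369 = 16107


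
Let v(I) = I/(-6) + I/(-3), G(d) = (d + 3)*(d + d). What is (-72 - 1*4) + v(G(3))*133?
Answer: -2470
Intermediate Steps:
G(d) = 2*d*(3 + d) (G(d) = (3 + d)*(2*d) = 2*d*(3 + d))
v(I) = -I/2 (v(I) = I*(-⅙) + I*(-⅓) = -I/6 - I/3 = -I/2)
(-72 - 1*4) + v(G(3))*133 = (-72 - 1*4) - 3*(3 + 3)*133 = (-72 - 4) - 3*6*133 = -76 - ½*36*133 = -76 - 18*133 = -76 - 2394 = -2470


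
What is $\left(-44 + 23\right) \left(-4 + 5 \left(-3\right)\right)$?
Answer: $399$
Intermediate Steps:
$\left(-44 + 23\right) \left(-4 + 5 \left(-3\right)\right) = - 21 \left(-4 - 15\right) = \left(-21\right) \left(-19\right) = 399$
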